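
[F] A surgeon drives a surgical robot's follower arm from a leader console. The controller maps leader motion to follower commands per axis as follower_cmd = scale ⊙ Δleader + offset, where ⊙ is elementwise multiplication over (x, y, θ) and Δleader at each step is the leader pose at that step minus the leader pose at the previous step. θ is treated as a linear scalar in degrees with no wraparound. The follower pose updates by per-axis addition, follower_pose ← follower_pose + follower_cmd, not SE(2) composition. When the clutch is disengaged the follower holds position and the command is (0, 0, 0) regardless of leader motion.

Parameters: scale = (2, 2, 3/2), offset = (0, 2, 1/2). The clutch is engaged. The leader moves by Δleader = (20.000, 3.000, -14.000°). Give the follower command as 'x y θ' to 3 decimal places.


axis x: 2·20.000 + 0 = 40.000
axis y: 2·3.000 + 2 = 8.000
axis θ: 3/2·-14.000 + 1/2 = -20.500

40.000 8.000 -20.500


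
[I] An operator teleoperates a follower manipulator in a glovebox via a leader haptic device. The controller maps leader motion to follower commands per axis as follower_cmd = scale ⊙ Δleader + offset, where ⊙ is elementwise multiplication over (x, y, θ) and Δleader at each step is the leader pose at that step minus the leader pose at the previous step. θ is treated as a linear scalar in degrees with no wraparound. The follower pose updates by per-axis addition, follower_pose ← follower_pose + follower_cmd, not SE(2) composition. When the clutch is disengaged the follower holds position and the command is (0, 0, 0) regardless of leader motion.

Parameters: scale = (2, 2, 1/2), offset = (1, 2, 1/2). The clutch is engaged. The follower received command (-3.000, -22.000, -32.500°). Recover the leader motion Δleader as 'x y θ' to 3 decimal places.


axis x: (-3.000 − 1) / (2) = -2.000
axis y: (-22.000 − 2) / (2) = -12.000
axis θ: (-32.500 − 1/2) / (1/2) = -66.000

-2.000 -12.000 -66.000


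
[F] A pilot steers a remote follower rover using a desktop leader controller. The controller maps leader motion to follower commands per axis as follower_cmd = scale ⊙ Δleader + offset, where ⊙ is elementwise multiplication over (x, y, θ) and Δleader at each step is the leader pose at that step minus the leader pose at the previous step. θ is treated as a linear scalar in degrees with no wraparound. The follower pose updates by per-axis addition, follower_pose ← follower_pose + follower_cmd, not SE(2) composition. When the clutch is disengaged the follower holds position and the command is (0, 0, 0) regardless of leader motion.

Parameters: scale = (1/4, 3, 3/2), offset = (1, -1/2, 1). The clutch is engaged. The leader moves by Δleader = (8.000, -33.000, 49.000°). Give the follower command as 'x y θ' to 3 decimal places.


axis x: 1/4·8.000 + 1 = 3.000
axis y: 3·-33.000 + -1/2 = -99.500
axis θ: 3/2·49.000 + 1 = 74.500

3.000 -99.500 74.500


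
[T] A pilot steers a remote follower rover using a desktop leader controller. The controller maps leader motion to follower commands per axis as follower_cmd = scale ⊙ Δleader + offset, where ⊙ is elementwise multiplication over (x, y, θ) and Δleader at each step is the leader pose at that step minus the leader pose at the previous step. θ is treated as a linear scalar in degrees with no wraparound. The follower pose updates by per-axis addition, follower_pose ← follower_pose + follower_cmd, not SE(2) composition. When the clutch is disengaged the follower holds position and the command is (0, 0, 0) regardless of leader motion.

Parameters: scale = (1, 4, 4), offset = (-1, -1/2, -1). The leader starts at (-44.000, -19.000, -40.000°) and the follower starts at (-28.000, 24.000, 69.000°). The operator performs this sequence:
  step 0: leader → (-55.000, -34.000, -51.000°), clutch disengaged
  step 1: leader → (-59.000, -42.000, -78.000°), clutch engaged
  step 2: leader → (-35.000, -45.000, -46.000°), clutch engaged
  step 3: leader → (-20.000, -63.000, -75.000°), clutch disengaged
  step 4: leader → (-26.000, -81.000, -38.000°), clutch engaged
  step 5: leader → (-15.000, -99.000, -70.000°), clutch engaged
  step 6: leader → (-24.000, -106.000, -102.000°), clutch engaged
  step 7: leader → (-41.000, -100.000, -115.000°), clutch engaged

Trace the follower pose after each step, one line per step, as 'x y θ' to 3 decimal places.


step 0: Δleader=(-11.000, -15.000, -11.000°), disengaged; cmd=(0,0,0) → follower holds at (-28.000, 24.000, 69.000°)
step 1: Δleader=(-4.000, -8.000, -27.000°), engaged; cmd=(-5.000, -32.500, -109.000°) → follower=(-33.000, -8.500, -40.000°)
step 2: Δleader=(24.000, -3.000, 32.000°), engaged; cmd=(23.000, -12.500, 127.000°) → follower=(-10.000, -21.000, 87.000°)
step 3: Δleader=(15.000, -18.000, -29.000°), disengaged; cmd=(0,0,0) → follower holds at (-10.000, -21.000, 87.000°)
step 4: Δleader=(-6.000, -18.000, 37.000°), engaged; cmd=(-7.000, -72.500, 147.000°) → follower=(-17.000, -93.500, 234.000°)
step 5: Δleader=(11.000, -18.000, -32.000°), engaged; cmd=(10.000, -72.500, -129.000°) → follower=(-7.000, -166.000, 105.000°)
step 6: Δleader=(-9.000, -7.000, -32.000°), engaged; cmd=(-10.000, -28.500, -129.000°) → follower=(-17.000, -194.500, -24.000°)
step 7: Δleader=(-17.000, 6.000, -13.000°), engaged; cmd=(-18.000, 23.500, -53.000°) → follower=(-35.000, -171.000, -77.000°)

-28.000 24.000 69.000
-33.000 -8.500 -40.000
-10.000 -21.000 87.000
-10.000 -21.000 87.000
-17.000 -93.500 234.000
-7.000 -166.000 105.000
-17.000 -194.500 -24.000
-35.000 -171.000 -77.000


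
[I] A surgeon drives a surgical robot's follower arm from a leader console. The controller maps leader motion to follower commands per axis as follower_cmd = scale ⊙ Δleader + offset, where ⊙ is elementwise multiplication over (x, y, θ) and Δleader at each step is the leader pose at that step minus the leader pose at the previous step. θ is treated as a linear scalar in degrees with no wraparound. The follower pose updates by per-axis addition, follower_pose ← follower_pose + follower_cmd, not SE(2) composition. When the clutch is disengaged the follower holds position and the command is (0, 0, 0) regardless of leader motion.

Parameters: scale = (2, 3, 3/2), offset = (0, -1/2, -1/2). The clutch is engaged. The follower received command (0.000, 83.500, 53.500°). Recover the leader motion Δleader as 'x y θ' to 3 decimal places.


axis x: (0.000 − 0) / (2) = 0.000
axis y: (83.500 − -1/2) / (3) = 28.000
axis θ: (53.500 − -1/2) / (3/2) = 36.000

0.000 28.000 36.000


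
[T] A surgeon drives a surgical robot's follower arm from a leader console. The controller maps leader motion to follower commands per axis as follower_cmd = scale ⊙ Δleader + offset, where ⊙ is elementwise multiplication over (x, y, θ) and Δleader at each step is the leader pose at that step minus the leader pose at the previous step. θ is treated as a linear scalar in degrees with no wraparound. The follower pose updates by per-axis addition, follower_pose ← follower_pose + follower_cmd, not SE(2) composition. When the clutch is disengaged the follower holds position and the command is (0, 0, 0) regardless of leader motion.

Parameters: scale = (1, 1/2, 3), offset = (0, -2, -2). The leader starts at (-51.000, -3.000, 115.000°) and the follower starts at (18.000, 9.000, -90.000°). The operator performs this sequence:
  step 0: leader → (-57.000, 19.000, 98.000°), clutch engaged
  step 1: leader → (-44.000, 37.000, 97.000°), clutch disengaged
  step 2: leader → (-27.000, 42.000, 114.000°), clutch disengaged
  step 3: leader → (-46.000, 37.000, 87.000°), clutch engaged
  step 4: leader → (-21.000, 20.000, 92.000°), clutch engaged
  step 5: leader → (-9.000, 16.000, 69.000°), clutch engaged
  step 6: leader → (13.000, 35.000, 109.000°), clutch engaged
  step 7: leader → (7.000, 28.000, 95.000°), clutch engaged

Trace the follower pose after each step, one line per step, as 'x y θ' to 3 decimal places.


step 0: Δleader=(-6.000, 22.000, -17.000°), engaged; cmd=(-6.000, 9.000, -53.000°) → follower=(12.000, 18.000, -143.000°)
step 1: Δleader=(13.000, 18.000, -1.000°), disengaged; cmd=(0,0,0) → follower holds at (12.000, 18.000, -143.000°)
step 2: Δleader=(17.000, 5.000, 17.000°), disengaged; cmd=(0,0,0) → follower holds at (12.000, 18.000, -143.000°)
step 3: Δleader=(-19.000, -5.000, -27.000°), engaged; cmd=(-19.000, -4.500, -83.000°) → follower=(-7.000, 13.500, -226.000°)
step 4: Δleader=(25.000, -17.000, 5.000°), engaged; cmd=(25.000, -10.500, 13.000°) → follower=(18.000, 3.000, -213.000°)
step 5: Δleader=(12.000, -4.000, -23.000°), engaged; cmd=(12.000, -4.000, -71.000°) → follower=(30.000, -1.000, -284.000°)
step 6: Δleader=(22.000, 19.000, 40.000°), engaged; cmd=(22.000, 7.500, 118.000°) → follower=(52.000, 6.500, -166.000°)
step 7: Δleader=(-6.000, -7.000, -14.000°), engaged; cmd=(-6.000, -5.500, -44.000°) → follower=(46.000, 1.000, -210.000°)

12.000 18.000 -143.000
12.000 18.000 -143.000
12.000 18.000 -143.000
-7.000 13.500 -226.000
18.000 3.000 -213.000
30.000 -1.000 -284.000
52.000 6.500 -166.000
46.000 1.000 -210.000


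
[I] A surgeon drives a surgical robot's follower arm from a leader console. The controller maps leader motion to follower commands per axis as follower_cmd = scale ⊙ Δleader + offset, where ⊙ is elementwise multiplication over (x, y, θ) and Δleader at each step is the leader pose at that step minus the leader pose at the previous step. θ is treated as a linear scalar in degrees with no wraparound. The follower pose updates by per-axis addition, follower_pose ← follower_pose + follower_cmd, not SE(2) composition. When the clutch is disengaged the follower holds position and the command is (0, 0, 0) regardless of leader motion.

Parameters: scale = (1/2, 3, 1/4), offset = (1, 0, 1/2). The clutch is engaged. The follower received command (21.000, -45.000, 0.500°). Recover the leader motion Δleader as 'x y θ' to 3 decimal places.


axis x: (21.000 − 1) / (1/2) = 40.000
axis y: (-45.000 − 0) / (3) = -15.000
axis θ: (0.500 − 1/2) / (1/4) = 0.000

40.000 -15.000 0.000


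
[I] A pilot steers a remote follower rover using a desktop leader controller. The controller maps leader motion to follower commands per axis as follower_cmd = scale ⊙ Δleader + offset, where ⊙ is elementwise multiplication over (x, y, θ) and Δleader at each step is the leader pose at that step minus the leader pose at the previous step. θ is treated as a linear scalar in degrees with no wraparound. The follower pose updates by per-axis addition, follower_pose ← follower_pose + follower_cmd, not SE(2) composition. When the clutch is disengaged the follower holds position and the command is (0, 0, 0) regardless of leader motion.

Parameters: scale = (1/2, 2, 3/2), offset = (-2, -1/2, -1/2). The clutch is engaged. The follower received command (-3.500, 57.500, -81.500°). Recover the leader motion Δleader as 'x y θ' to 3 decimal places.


-3.000 29.000 -54.000

axis x: (-3.500 − -2) / (1/2) = -3.000
axis y: (57.500 − -1/2) / (2) = 29.000
axis θ: (-81.500 − -1/2) / (3/2) = -54.000


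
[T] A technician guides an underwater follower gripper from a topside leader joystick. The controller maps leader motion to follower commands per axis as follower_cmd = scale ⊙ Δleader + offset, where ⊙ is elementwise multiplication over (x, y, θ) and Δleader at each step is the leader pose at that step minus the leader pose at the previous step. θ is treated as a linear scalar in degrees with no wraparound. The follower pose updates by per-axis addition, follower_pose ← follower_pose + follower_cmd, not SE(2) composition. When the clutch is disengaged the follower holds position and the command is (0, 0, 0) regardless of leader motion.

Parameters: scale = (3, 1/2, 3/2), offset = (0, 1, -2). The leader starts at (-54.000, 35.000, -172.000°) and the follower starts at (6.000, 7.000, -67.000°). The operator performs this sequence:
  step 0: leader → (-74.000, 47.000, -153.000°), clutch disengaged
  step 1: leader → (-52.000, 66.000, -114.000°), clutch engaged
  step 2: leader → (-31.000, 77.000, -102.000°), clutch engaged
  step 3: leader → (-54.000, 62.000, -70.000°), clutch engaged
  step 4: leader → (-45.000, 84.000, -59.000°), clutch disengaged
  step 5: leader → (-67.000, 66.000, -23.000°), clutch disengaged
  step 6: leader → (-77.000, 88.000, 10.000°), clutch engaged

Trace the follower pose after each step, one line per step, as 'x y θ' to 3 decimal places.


6.000 7.000 -67.000
72.000 17.500 -10.500
135.000 24.000 5.500
66.000 17.500 51.500
66.000 17.500 51.500
66.000 17.500 51.500
36.000 29.500 99.000

step 0: Δleader=(-20.000, 12.000, 19.000°), disengaged; cmd=(0,0,0) → follower holds at (6.000, 7.000, -67.000°)
step 1: Δleader=(22.000, 19.000, 39.000°), engaged; cmd=(66.000, 10.500, 56.500°) → follower=(72.000, 17.500, -10.500°)
step 2: Δleader=(21.000, 11.000, 12.000°), engaged; cmd=(63.000, 6.500, 16.000°) → follower=(135.000, 24.000, 5.500°)
step 3: Δleader=(-23.000, -15.000, 32.000°), engaged; cmd=(-69.000, -6.500, 46.000°) → follower=(66.000, 17.500, 51.500°)
step 4: Δleader=(9.000, 22.000, 11.000°), disengaged; cmd=(0,0,0) → follower holds at (66.000, 17.500, 51.500°)
step 5: Δleader=(-22.000, -18.000, 36.000°), disengaged; cmd=(0,0,0) → follower holds at (66.000, 17.500, 51.500°)
step 6: Δleader=(-10.000, 22.000, 33.000°), engaged; cmd=(-30.000, 12.000, 47.500°) → follower=(36.000, 29.500, 99.000°)


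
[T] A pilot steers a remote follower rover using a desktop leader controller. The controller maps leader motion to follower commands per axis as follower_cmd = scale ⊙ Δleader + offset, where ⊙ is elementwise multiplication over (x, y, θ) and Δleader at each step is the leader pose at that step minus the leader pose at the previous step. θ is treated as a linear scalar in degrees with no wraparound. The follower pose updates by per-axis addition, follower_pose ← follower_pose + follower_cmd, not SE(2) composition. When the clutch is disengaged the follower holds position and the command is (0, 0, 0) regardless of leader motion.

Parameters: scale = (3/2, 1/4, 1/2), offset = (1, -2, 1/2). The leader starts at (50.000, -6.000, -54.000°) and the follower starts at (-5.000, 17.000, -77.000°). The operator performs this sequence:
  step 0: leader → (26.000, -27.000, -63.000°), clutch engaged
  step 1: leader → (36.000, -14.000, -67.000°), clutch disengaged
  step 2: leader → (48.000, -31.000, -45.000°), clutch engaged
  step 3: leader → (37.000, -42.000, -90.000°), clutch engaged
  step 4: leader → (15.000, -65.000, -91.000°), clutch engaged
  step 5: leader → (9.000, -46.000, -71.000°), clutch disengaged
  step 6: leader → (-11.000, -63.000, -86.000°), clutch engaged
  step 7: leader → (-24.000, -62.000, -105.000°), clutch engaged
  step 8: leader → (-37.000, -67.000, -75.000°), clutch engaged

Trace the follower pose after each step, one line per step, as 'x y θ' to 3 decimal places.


-40.000 9.750 -81.000
-40.000 9.750 -81.000
-21.000 3.500 -69.500
-36.500 -1.250 -91.500
-68.500 -9.000 -91.500
-68.500 -9.000 -91.500
-97.500 -15.250 -98.500
-116.000 -17.000 -107.500
-134.500 -20.250 -92.000

step 0: Δleader=(-24.000, -21.000, -9.000°), engaged; cmd=(-35.000, -7.250, -4.000°) → follower=(-40.000, 9.750, -81.000°)
step 1: Δleader=(10.000, 13.000, -4.000°), disengaged; cmd=(0,0,0) → follower holds at (-40.000, 9.750, -81.000°)
step 2: Δleader=(12.000, -17.000, 22.000°), engaged; cmd=(19.000, -6.250, 11.500°) → follower=(-21.000, 3.500, -69.500°)
step 3: Δleader=(-11.000, -11.000, -45.000°), engaged; cmd=(-15.500, -4.750, -22.000°) → follower=(-36.500, -1.250, -91.500°)
step 4: Δleader=(-22.000, -23.000, -1.000°), engaged; cmd=(-32.000, -7.750, 0.000°) → follower=(-68.500, -9.000, -91.500°)
step 5: Δleader=(-6.000, 19.000, 20.000°), disengaged; cmd=(0,0,0) → follower holds at (-68.500, -9.000, -91.500°)
step 6: Δleader=(-20.000, -17.000, -15.000°), engaged; cmd=(-29.000, -6.250, -7.000°) → follower=(-97.500, -15.250, -98.500°)
step 7: Δleader=(-13.000, 1.000, -19.000°), engaged; cmd=(-18.500, -1.750, -9.000°) → follower=(-116.000, -17.000, -107.500°)
step 8: Δleader=(-13.000, -5.000, 30.000°), engaged; cmd=(-18.500, -3.250, 15.500°) → follower=(-134.500, -20.250, -92.000°)


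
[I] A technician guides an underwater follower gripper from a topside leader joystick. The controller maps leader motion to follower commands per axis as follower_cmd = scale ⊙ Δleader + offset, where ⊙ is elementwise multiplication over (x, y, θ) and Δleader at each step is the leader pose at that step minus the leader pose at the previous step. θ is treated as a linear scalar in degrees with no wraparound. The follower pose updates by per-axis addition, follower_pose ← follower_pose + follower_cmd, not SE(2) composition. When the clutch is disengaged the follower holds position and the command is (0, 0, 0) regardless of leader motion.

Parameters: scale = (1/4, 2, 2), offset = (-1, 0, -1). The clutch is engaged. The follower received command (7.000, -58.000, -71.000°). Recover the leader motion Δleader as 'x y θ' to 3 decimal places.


axis x: (7.000 − -1) / (1/4) = 32.000
axis y: (-58.000 − 0) / (2) = -29.000
axis θ: (-71.000 − -1) / (2) = -35.000

32.000 -29.000 -35.000


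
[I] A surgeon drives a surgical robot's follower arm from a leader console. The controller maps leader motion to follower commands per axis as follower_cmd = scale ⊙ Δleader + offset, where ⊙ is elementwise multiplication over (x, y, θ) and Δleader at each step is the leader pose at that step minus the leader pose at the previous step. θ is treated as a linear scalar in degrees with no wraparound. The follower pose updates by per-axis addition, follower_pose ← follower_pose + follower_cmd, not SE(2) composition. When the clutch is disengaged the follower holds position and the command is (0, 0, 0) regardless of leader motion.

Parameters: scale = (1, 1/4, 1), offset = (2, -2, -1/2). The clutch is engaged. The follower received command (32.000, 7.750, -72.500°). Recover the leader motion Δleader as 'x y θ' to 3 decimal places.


axis x: (32.000 − 2) / (1) = 30.000
axis y: (7.750 − -2) / (1/4) = 39.000
axis θ: (-72.500 − -1/2) / (1) = -72.000

30.000 39.000 -72.000


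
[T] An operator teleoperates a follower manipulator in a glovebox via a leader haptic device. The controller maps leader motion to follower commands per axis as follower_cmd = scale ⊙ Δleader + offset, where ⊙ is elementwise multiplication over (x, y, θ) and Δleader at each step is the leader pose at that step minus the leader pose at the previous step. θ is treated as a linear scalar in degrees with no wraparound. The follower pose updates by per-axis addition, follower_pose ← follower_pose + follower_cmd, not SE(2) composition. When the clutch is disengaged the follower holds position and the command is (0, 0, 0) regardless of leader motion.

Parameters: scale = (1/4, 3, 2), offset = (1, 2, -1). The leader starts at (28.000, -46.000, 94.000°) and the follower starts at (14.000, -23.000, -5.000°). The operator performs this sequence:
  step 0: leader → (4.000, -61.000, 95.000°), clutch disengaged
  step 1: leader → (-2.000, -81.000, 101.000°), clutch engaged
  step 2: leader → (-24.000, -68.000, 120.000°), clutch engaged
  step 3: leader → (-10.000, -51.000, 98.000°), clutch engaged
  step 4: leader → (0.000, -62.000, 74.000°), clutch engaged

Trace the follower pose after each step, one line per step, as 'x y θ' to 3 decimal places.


step 0: Δleader=(-24.000, -15.000, 1.000°), disengaged; cmd=(0,0,0) → follower holds at (14.000, -23.000, -5.000°)
step 1: Δleader=(-6.000, -20.000, 6.000°), engaged; cmd=(-0.500, -58.000, 11.000°) → follower=(13.500, -81.000, 6.000°)
step 2: Δleader=(-22.000, 13.000, 19.000°), engaged; cmd=(-4.500, 41.000, 37.000°) → follower=(9.000, -40.000, 43.000°)
step 3: Δleader=(14.000, 17.000, -22.000°), engaged; cmd=(4.500, 53.000, -45.000°) → follower=(13.500, 13.000, -2.000°)
step 4: Δleader=(10.000, -11.000, -24.000°), engaged; cmd=(3.500, -31.000, -49.000°) → follower=(17.000, -18.000, -51.000°)

14.000 -23.000 -5.000
13.500 -81.000 6.000
9.000 -40.000 43.000
13.500 13.000 -2.000
17.000 -18.000 -51.000


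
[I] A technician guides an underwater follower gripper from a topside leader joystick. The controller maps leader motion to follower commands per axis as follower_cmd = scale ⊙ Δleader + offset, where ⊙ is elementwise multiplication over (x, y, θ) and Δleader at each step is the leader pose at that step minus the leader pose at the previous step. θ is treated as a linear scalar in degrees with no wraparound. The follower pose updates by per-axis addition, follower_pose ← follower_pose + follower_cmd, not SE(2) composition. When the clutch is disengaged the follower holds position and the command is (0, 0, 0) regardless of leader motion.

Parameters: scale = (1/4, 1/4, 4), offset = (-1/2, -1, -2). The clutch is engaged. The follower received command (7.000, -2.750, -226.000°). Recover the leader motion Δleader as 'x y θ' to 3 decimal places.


30.000 -7.000 -56.000

axis x: (7.000 − -1/2) / (1/4) = 30.000
axis y: (-2.750 − -1) / (1/4) = -7.000
axis θ: (-226.000 − -2) / (4) = -56.000


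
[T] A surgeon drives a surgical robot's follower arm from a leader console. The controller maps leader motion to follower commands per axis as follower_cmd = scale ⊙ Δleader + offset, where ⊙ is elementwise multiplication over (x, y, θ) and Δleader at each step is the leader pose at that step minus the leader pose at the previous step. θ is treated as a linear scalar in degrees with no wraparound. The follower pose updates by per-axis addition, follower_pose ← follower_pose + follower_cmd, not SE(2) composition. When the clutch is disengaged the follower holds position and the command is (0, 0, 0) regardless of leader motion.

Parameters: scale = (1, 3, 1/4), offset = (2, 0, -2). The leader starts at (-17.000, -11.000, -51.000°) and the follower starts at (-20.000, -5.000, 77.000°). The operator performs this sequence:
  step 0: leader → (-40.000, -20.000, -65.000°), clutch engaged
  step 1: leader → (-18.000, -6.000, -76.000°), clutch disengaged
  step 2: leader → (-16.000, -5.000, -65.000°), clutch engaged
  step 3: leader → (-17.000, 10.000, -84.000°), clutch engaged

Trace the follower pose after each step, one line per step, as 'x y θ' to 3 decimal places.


-41.000 -32.000 71.500
-41.000 -32.000 71.500
-37.000 -29.000 72.250
-36.000 16.000 65.500

step 0: Δleader=(-23.000, -9.000, -14.000°), engaged; cmd=(-21.000, -27.000, -5.500°) → follower=(-41.000, -32.000, 71.500°)
step 1: Δleader=(22.000, 14.000, -11.000°), disengaged; cmd=(0,0,0) → follower holds at (-41.000, -32.000, 71.500°)
step 2: Δleader=(2.000, 1.000, 11.000°), engaged; cmd=(4.000, 3.000, 0.750°) → follower=(-37.000, -29.000, 72.250°)
step 3: Δleader=(-1.000, 15.000, -19.000°), engaged; cmd=(1.000, 45.000, -6.750°) → follower=(-36.000, 16.000, 65.500°)


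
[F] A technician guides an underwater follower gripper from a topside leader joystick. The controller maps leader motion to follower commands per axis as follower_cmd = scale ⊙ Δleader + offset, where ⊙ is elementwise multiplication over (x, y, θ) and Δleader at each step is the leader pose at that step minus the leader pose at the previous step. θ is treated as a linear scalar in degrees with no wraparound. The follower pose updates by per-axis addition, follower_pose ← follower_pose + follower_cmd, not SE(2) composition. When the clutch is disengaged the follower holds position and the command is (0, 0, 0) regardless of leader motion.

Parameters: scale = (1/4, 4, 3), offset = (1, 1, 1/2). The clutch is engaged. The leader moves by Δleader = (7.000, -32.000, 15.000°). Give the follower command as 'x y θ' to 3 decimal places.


2.750 -127.000 45.500

axis x: 1/4·7.000 + 1 = 2.750
axis y: 4·-32.000 + 1 = -127.000
axis θ: 3·15.000 + 1/2 = 45.500


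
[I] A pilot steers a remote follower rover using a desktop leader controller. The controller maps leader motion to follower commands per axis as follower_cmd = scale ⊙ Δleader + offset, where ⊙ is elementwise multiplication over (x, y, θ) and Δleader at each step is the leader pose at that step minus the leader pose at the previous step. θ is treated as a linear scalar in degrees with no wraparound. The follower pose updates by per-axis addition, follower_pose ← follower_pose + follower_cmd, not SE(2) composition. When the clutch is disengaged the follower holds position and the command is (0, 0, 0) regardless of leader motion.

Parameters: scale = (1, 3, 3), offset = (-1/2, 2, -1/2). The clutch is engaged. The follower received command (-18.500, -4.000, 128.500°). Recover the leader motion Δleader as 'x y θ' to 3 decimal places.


axis x: (-18.500 − -1/2) / (1) = -18.000
axis y: (-4.000 − 2) / (3) = -2.000
axis θ: (128.500 − -1/2) / (3) = 43.000

-18.000 -2.000 43.000


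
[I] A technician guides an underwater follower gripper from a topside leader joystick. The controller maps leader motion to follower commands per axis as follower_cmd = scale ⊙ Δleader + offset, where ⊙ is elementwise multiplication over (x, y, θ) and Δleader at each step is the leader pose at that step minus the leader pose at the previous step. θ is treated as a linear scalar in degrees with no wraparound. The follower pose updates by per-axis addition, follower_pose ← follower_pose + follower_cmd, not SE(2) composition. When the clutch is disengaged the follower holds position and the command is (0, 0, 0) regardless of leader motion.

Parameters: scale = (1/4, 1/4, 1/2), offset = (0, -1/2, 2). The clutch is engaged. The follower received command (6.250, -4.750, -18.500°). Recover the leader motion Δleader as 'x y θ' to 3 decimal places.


axis x: (6.250 − 0) / (1/4) = 25.000
axis y: (-4.750 − -1/2) / (1/4) = -17.000
axis θ: (-18.500 − 2) / (1/2) = -41.000

25.000 -17.000 -41.000


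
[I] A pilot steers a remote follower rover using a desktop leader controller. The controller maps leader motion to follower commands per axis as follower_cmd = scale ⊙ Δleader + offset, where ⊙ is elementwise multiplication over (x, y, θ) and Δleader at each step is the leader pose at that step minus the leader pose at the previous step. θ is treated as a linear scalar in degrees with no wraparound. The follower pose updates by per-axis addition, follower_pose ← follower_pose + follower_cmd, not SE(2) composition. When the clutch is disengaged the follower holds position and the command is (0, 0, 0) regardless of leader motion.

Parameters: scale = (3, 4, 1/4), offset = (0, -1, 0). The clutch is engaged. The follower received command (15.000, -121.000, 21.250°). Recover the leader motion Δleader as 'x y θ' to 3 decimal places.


axis x: (15.000 − 0) / (3) = 5.000
axis y: (-121.000 − -1) / (4) = -30.000
axis θ: (21.250 − 0) / (1/4) = 85.000

5.000 -30.000 85.000


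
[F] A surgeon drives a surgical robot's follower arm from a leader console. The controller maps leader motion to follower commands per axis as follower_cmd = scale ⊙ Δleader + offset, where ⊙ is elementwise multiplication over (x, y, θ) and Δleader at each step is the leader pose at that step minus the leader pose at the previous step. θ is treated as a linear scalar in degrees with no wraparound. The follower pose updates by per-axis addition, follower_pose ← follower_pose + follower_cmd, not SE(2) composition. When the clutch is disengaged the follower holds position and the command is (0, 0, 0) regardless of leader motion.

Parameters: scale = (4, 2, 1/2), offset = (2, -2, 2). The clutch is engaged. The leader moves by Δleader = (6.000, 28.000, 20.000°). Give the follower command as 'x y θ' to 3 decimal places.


axis x: 4·6.000 + 2 = 26.000
axis y: 2·28.000 + -2 = 54.000
axis θ: 1/2·20.000 + 2 = 12.000

26.000 54.000 12.000


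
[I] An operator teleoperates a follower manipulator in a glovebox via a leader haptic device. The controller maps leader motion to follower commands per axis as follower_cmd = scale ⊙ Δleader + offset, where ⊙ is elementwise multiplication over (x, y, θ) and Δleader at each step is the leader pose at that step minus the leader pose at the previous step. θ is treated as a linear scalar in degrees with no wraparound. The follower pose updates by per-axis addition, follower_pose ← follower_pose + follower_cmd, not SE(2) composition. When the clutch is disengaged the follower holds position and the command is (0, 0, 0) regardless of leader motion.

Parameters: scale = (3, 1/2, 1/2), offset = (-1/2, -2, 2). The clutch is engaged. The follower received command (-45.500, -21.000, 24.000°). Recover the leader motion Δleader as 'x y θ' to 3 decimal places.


-15.000 -38.000 44.000

axis x: (-45.500 − -1/2) / (3) = -15.000
axis y: (-21.000 − -2) / (1/2) = -38.000
axis θ: (24.000 − 2) / (1/2) = 44.000


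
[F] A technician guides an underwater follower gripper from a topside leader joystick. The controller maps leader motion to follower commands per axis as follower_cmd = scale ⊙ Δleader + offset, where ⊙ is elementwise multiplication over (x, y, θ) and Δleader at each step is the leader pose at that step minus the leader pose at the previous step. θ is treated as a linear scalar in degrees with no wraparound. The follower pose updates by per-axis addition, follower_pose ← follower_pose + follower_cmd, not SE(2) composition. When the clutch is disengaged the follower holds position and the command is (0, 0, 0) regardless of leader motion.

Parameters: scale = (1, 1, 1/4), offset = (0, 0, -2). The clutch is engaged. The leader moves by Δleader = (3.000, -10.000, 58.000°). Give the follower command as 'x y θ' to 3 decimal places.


3.000 -10.000 12.500

axis x: 1·3.000 + 0 = 3.000
axis y: 1·-10.000 + 0 = -10.000
axis θ: 1/4·58.000 + -2 = 12.500


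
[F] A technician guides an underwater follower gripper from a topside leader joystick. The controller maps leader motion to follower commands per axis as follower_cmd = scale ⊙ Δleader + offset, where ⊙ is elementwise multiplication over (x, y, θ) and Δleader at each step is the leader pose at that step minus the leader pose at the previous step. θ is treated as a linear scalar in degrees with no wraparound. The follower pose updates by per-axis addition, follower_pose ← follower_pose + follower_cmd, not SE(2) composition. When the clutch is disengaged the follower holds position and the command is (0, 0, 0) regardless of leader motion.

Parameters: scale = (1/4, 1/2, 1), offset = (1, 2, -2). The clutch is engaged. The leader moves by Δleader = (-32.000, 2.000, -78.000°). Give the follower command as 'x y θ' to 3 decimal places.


axis x: 1/4·-32.000 + 1 = -7.000
axis y: 1/2·2.000 + 2 = 3.000
axis θ: 1·-78.000 + -2 = -80.000

-7.000 3.000 -80.000


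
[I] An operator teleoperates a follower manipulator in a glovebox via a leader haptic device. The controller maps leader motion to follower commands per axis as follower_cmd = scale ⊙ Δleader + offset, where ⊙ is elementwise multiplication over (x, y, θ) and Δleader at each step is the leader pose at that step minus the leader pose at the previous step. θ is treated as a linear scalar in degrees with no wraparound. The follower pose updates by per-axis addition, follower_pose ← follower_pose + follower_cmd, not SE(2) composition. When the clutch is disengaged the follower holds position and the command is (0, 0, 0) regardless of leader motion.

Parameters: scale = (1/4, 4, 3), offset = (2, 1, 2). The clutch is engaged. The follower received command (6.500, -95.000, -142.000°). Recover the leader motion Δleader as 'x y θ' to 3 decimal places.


18.000 -24.000 -48.000

axis x: (6.500 − 2) / (1/4) = 18.000
axis y: (-95.000 − 1) / (4) = -24.000
axis θ: (-142.000 − 2) / (3) = -48.000


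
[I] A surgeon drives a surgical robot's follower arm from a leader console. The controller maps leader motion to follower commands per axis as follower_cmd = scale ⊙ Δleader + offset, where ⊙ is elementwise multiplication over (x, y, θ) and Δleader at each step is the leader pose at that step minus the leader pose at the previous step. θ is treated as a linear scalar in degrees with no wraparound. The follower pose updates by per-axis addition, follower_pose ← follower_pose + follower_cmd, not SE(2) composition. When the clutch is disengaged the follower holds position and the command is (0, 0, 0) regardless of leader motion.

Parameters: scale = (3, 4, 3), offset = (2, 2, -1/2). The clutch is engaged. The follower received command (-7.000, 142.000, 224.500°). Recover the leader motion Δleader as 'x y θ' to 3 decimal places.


-3.000 35.000 75.000

axis x: (-7.000 − 2) / (3) = -3.000
axis y: (142.000 − 2) / (4) = 35.000
axis θ: (224.500 − -1/2) / (3) = 75.000


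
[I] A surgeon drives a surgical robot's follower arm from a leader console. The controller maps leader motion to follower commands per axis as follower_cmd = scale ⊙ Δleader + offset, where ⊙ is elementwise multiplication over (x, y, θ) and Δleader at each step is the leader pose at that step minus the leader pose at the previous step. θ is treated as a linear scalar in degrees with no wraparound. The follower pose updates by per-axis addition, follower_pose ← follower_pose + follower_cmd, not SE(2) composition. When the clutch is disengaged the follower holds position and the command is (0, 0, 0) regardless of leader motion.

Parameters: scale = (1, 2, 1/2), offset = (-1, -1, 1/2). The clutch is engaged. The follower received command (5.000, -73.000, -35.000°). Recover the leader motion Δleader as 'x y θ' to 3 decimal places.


6.000 -36.000 -71.000

axis x: (5.000 − -1) / (1) = 6.000
axis y: (-73.000 − -1) / (2) = -36.000
axis θ: (-35.000 − 1/2) / (1/2) = -71.000


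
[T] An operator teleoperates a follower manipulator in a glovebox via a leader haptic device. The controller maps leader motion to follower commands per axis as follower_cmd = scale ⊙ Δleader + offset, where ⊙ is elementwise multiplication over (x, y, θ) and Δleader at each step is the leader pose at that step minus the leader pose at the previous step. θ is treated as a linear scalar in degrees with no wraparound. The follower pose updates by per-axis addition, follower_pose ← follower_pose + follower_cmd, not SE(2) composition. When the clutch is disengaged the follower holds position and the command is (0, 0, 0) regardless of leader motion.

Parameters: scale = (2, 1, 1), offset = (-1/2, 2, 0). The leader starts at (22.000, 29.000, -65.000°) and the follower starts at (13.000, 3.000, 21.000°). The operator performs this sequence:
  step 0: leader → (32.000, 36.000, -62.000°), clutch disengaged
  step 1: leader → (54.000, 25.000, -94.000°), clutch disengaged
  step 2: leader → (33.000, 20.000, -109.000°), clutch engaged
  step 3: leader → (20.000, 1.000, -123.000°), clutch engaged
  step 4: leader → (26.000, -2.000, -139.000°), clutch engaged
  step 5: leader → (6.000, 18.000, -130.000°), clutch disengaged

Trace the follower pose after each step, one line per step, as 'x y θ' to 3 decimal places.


step 0: Δleader=(10.000, 7.000, 3.000°), disengaged; cmd=(0,0,0) → follower holds at (13.000, 3.000, 21.000°)
step 1: Δleader=(22.000, -11.000, -32.000°), disengaged; cmd=(0,0,0) → follower holds at (13.000, 3.000, 21.000°)
step 2: Δleader=(-21.000, -5.000, -15.000°), engaged; cmd=(-42.500, -3.000, -15.000°) → follower=(-29.500, 0.000, 6.000°)
step 3: Δleader=(-13.000, -19.000, -14.000°), engaged; cmd=(-26.500, -17.000, -14.000°) → follower=(-56.000, -17.000, -8.000°)
step 4: Δleader=(6.000, -3.000, -16.000°), engaged; cmd=(11.500, -1.000, -16.000°) → follower=(-44.500, -18.000, -24.000°)
step 5: Δleader=(-20.000, 20.000, 9.000°), disengaged; cmd=(0,0,0) → follower holds at (-44.500, -18.000, -24.000°)

13.000 3.000 21.000
13.000 3.000 21.000
-29.500 0.000 6.000
-56.000 -17.000 -8.000
-44.500 -18.000 -24.000
-44.500 -18.000 -24.000


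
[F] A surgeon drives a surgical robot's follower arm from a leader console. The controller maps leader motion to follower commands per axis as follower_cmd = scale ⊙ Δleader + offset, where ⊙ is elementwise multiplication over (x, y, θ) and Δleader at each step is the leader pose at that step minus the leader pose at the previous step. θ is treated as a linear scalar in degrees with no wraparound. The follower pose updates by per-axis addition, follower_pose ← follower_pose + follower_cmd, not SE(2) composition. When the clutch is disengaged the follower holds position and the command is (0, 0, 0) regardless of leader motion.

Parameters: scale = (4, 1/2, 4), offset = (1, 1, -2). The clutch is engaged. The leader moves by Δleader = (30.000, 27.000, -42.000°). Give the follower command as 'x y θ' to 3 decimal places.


121.000 14.500 -170.000

axis x: 4·30.000 + 1 = 121.000
axis y: 1/2·27.000 + 1 = 14.500
axis θ: 4·-42.000 + -2 = -170.000


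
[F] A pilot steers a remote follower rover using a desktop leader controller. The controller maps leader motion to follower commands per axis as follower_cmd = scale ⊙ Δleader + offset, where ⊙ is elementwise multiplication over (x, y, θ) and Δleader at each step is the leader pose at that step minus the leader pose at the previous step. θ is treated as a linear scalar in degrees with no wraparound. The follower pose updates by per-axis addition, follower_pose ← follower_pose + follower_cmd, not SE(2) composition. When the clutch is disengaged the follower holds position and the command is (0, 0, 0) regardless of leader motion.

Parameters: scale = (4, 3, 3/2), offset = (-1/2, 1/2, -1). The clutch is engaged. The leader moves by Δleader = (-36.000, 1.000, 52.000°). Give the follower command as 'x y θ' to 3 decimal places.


-144.500 3.500 77.000

axis x: 4·-36.000 + -1/2 = -144.500
axis y: 3·1.000 + 1/2 = 3.500
axis θ: 3/2·52.000 + -1 = 77.000


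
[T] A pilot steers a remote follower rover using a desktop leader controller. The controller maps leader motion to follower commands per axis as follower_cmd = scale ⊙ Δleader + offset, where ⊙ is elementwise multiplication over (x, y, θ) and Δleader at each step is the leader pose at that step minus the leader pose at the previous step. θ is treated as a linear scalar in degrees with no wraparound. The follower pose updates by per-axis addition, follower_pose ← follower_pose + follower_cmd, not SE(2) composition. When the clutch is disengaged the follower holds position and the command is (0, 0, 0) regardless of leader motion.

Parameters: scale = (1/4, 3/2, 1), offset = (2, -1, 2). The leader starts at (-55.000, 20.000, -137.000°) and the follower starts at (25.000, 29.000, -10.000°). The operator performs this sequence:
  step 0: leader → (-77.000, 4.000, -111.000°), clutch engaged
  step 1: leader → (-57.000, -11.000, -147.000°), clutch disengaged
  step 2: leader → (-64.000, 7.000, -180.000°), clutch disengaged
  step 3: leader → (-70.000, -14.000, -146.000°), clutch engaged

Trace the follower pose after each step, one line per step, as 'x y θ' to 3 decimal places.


21.500 4.000 18.000
21.500 4.000 18.000
21.500 4.000 18.000
22.000 -28.500 54.000

step 0: Δleader=(-22.000, -16.000, 26.000°), engaged; cmd=(-3.500, -25.000, 28.000°) → follower=(21.500, 4.000, 18.000°)
step 1: Δleader=(20.000, -15.000, -36.000°), disengaged; cmd=(0,0,0) → follower holds at (21.500, 4.000, 18.000°)
step 2: Δleader=(-7.000, 18.000, -33.000°), disengaged; cmd=(0,0,0) → follower holds at (21.500, 4.000, 18.000°)
step 3: Δleader=(-6.000, -21.000, 34.000°), engaged; cmd=(0.500, -32.500, 36.000°) → follower=(22.000, -28.500, 54.000°)


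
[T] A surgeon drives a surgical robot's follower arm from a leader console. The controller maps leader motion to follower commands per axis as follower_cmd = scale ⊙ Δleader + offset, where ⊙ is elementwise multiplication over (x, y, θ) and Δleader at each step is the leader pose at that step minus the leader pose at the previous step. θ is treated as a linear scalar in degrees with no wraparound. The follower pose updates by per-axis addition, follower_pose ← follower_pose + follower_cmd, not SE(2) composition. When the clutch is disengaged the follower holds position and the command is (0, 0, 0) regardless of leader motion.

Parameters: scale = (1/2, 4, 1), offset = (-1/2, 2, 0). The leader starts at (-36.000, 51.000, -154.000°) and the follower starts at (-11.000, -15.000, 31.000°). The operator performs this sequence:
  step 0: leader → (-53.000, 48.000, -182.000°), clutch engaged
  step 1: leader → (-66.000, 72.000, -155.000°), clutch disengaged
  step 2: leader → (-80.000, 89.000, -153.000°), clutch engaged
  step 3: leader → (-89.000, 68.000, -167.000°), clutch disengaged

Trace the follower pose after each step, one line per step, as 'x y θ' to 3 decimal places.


-20.000 -25.000 3.000
-20.000 -25.000 3.000
-27.500 45.000 5.000
-27.500 45.000 5.000

step 0: Δleader=(-17.000, -3.000, -28.000°), engaged; cmd=(-9.000, -10.000, -28.000°) → follower=(-20.000, -25.000, 3.000°)
step 1: Δleader=(-13.000, 24.000, 27.000°), disengaged; cmd=(0,0,0) → follower holds at (-20.000, -25.000, 3.000°)
step 2: Δleader=(-14.000, 17.000, 2.000°), engaged; cmd=(-7.500, 70.000, 2.000°) → follower=(-27.500, 45.000, 5.000°)
step 3: Δleader=(-9.000, -21.000, -14.000°), disengaged; cmd=(0,0,0) → follower holds at (-27.500, 45.000, 5.000°)
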